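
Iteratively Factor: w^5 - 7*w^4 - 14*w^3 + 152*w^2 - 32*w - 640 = (w + 4)*(w^4 - 11*w^3 + 30*w^2 + 32*w - 160) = (w + 2)*(w + 4)*(w^3 - 13*w^2 + 56*w - 80) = (w - 4)*(w + 2)*(w + 4)*(w^2 - 9*w + 20) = (w - 4)^2*(w + 2)*(w + 4)*(w - 5)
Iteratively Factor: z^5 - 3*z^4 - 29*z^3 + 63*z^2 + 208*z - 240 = (z + 4)*(z^4 - 7*z^3 - z^2 + 67*z - 60) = (z - 1)*(z + 4)*(z^3 - 6*z^2 - 7*z + 60) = (z - 5)*(z - 1)*(z + 4)*(z^2 - z - 12) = (z - 5)*(z - 4)*(z - 1)*(z + 4)*(z + 3)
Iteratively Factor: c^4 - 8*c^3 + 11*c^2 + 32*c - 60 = (c - 3)*(c^3 - 5*c^2 - 4*c + 20) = (c - 3)*(c - 2)*(c^2 - 3*c - 10) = (c - 5)*(c - 3)*(c - 2)*(c + 2)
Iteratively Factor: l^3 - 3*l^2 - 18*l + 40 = (l - 5)*(l^2 + 2*l - 8) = (l - 5)*(l - 2)*(l + 4)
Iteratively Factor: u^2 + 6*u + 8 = (u + 2)*(u + 4)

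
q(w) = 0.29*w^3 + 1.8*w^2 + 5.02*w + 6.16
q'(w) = 0.87*w^2 + 3.6*w + 5.02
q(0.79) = 11.39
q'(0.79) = 8.41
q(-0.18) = 5.31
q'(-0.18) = 4.40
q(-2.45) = 0.40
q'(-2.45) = 1.42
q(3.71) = 64.37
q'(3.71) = 30.35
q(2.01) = 25.88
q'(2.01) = 15.77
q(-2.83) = -0.20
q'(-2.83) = 1.80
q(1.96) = 25.10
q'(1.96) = 15.42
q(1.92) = 24.49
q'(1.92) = 15.14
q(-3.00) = -0.53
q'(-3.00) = 2.05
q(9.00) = 408.55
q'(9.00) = 107.89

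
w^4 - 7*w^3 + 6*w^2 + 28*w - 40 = (w - 5)*(w - 2)^2*(w + 2)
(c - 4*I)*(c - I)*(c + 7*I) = c^3 + 2*I*c^2 + 31*c - 28*I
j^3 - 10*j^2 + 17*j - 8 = (j - 8)*(j - 1)^2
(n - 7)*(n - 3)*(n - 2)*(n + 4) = n^4 - 8*n^3 - 7*n^2 + 122*n - 168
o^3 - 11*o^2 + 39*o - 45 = (o - 5)*(o - 3)^2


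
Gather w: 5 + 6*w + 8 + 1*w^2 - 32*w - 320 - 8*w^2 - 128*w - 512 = -7*w^2 - 154*w - 819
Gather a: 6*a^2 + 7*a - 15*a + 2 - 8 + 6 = 6*a^2 - 8*a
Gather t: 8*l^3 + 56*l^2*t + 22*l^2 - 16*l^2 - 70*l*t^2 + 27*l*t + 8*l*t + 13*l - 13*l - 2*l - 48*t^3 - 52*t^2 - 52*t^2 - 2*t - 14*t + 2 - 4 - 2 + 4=8*l^3 + 6*l^2 - 2*l - 48*t^3 + t^2*(-70*l - 104) + t*(56*l^2 + 35*l - 16)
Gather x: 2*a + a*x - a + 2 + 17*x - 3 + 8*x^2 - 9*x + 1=a + 8*x^2 + x*(a + 8)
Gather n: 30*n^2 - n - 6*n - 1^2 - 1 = 30*n^2 - 7*n - 2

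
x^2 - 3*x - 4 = (x - 4)*(x + 1)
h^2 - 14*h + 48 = (h - 8)*(h - 6)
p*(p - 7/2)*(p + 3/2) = p^3 - 2*p^2 - 21*p/4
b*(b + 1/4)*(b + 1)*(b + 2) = b^4 + 13*b^3/4 + 11*b^2/4 + b/2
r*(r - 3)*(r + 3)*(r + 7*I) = r^4 + 7*I*r^3 - 9*r^2 - 63*I*r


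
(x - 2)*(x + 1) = x^2 - x - 2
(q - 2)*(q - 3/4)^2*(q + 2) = q^4 - 3*q^3/2 - 55*q^2/16 + 6*q - 9/4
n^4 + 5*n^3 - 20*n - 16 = (n - 2)*(n + 1)*(n + 2)*(n + 4)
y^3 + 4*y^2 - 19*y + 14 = (y - 2)*(y - 1)*(y + 7)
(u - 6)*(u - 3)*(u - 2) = u^3 - 11*u^2 + 36*u - 36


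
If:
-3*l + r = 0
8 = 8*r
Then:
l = 1/3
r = 1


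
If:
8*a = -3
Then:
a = -3/8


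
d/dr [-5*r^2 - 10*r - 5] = -10*r - 10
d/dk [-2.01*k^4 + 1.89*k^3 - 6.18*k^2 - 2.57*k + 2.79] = -8.04*k^3 + 5.67*k^2 - 12.36*k - 2.57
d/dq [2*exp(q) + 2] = 2*exp(q)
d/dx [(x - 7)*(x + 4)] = 2*x - 3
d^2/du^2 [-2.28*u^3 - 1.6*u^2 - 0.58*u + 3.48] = -13.68*u - 3.2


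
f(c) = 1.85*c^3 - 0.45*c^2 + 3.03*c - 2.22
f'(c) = 5.55*c^2 - 0.9*c + 3.03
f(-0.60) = -4.60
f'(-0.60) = 5.57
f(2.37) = 27.06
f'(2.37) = 32.07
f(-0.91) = -6.74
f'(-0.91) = 8.44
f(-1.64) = -16.56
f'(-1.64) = 19.43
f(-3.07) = -69.29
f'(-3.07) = 58.10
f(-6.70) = -599.13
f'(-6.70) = 258.20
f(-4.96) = -254.06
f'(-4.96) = 144.03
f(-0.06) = -2.40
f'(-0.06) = 3.10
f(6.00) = 399.36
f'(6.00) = 197.43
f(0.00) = -2.22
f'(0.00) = 3.03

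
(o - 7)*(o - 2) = o^2 - 9*o + 14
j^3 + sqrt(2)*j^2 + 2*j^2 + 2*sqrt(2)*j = j*(j + 2)*(j + sqrt(2))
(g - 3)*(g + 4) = g^2 + g - 12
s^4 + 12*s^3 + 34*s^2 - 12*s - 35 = (s - 1)*(s + 1)*(s + 5)*(s + 7)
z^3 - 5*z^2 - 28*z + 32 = (z - 8)*(z - 1)*(z + 4)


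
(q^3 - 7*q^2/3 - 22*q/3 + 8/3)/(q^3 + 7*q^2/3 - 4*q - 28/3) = (3*q^2 - 13*q + 4)/(3*q^2 + q - 14)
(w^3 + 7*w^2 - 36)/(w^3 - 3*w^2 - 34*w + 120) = (w^2 + w - 6)/(w^2 - 9*w + 20)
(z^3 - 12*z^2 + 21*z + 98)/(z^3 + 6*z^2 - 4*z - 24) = (z^2 - 14*z + 49)/(z^2 + 4*z - 12)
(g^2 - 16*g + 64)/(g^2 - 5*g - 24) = (g - 8)/(g + 3)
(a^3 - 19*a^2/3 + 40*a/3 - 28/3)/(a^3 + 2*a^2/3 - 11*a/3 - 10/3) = (3*a^2 - 13*a + 14)/(3*a^2 + 8*a + 5)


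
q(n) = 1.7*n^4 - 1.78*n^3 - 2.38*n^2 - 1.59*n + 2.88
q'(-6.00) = -1634.07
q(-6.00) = 2514.42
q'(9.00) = 4480.23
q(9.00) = 9651.87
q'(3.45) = 197.66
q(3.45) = 136.81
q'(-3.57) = -362.05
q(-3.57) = 335.35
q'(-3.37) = -306.45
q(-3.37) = 268.60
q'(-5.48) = -1254.92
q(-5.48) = 1766.15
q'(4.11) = 360.74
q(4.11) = 317.65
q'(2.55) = 64.30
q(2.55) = 25.71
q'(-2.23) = -92.94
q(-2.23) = 56.37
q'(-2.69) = -159.79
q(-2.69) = 113.60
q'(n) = 6.8*n^3 - 5.34*n^2 - 4.76*n - 1.59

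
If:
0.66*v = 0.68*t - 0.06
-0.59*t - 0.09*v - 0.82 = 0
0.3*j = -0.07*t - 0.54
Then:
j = -1.52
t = -1.19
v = -1.32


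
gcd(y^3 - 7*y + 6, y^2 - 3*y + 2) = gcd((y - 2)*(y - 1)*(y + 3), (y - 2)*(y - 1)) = y^2 - 3*y + 2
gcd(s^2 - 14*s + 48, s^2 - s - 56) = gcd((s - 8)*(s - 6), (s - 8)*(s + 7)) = s - 8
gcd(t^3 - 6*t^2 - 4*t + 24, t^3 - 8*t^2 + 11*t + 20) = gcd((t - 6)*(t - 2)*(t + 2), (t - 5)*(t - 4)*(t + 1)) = 1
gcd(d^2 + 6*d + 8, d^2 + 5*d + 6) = d + 2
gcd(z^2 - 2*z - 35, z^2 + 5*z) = z + 5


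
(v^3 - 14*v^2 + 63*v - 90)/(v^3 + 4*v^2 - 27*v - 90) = (v^2 - 9*v + 18)/(v^2 + 9*v + 18)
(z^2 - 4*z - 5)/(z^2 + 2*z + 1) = (z - 5)/(z + 1)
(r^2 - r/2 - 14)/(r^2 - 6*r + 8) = (r + 7/2)/(r - 2)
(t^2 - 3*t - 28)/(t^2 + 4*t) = (t - 7)/t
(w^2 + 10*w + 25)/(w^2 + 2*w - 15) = (w + 5)/(w - 3)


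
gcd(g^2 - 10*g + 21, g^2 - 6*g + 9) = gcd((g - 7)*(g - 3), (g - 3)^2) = g - 3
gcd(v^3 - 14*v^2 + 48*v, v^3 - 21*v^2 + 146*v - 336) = v^2 - 14*v + 48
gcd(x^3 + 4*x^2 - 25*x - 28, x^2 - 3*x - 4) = x^2 - 3*x - 4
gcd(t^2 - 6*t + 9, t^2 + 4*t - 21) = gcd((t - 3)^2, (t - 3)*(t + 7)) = t - 3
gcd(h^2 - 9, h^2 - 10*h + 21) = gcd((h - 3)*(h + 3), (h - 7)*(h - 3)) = h - 3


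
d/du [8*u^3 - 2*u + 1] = 24*u^2 - 2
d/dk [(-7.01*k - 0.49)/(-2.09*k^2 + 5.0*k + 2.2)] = (14.6509*k^2 - 35.05*k - (4.18*k - 5.0)*(7.01*k + 0.49) - 15.422)/(-2.09*k^2 + 5.0*k + 2.2)^2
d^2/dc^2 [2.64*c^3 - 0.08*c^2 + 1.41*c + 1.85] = 15.84*c - 0.16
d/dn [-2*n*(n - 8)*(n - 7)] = -6*n^2 + 60*n - 112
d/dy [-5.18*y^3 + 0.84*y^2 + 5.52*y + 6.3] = -15.54*y^2 + 1.68*y + 5.52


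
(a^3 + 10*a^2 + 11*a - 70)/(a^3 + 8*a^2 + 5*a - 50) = (a + 7)/(a + 5)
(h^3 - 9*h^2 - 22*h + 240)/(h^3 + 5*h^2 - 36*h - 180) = (h - 8)/(h + 6)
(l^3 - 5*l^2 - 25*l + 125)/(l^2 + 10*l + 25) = (l^2 - 10*l + 25)/(l + 5)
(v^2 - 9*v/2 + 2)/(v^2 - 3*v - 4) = (v - 1/2)/(v + 1)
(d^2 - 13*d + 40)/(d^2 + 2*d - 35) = (d - 8)/(d + 7)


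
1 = 1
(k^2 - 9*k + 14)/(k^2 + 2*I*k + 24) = (k^2 - 9*k + 14)/(k^2 + 2*I*k + 24)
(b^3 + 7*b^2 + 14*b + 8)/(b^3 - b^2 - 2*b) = (b^2 + 6*b + 8)/(b*(b - 2))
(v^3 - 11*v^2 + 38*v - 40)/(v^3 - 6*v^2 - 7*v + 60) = (v - 2)/(v + 3)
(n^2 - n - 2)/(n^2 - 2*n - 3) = (n - 2)/(n - 3)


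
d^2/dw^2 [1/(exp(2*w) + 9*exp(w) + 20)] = (2*(2*exp(w) + 9)^2*exp(w) - (4*exp(w) + 9)*(exp(2*w) + 9*exp(w) + 20))*exp(w)/(exp(2*w) + 9*exp(w) + 20)^3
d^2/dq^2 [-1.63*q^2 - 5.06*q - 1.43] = -3.26000000000000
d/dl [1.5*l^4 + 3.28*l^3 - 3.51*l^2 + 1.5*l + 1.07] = 6.0*l^3 + 9.84*l^2 - 7.02*l + 1.5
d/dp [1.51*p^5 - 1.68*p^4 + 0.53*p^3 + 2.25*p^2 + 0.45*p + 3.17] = 7.55*p^4 - 6.72*p^3 + 1.59*p^2 + 4.5*p + 0.45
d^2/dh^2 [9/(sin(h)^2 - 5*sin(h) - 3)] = 9*(4*sin(h)^4 - 15*sin(h)^3 + 31*sin(h)^2 + 15*sin(h) - 56)/(5*sin(h) + cos(h)^2 + 2)^3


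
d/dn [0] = 0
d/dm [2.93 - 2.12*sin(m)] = -2.12*cos(m)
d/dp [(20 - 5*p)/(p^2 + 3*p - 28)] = 5/(p^2 + 14*p + 49)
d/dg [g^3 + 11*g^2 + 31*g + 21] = 3*g^2 + 22*g + 31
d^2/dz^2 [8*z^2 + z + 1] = 16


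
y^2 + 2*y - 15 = (y - 3)*(y + 5)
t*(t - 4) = t^2 - 4*t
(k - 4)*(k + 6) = k^2 + 2*k - 24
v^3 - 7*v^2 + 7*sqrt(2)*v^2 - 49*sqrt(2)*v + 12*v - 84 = (v - 7)*(v + sqrt(2))*(v + 6*sqrt(2))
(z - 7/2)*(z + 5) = z^2 + 3*z/2 - 35/2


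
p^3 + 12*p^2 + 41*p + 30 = (p + 1)*(p + 5)*(p + 6)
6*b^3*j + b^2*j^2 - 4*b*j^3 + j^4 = j*(-3*b + j)*(-2*b + j)*(b + j)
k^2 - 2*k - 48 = (k - 8)*(k + 6)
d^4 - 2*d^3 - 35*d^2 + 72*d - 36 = (d - 6)*(d - 1)^2*(d + 6)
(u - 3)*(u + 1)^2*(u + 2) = u^4 + u^3 - 7*u^2 - 13*u - 6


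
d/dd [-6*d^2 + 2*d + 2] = 2 - 12*d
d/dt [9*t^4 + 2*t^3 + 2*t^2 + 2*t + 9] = 36*t^3 + 6*t^2 + 4*t + 2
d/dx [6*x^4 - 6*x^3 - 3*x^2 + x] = 24*x^3 - 18*x^2 - 6*x + 1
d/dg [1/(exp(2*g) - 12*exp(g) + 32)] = 2*(6 - exp(g))*exp(g)/(exp(2*g) - 12*exp(g) + 32)^2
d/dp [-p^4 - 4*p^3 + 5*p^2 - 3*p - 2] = -4*p^3 - 12*p^2 + 10*p - 3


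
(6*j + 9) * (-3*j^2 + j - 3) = -18*j^3 - 21*j^2 - 9*j - 27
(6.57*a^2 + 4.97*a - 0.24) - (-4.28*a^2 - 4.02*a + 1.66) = 10.85*a^2 + 8.99*a - 1.9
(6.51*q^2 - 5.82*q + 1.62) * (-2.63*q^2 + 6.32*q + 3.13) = -17.1213*q^4 + 56.4498*q^3 - 20.6667*q^2 - 7.9782*q + 5.0706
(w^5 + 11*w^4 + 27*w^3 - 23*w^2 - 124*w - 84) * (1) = w^5 + 11*w^4 + 27*w^3 - 23*w^2 - 124*w - 84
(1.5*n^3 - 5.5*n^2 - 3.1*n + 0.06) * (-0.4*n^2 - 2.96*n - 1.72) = -0.6*n^5 - 2.24*n^4 + 14.94*n^3 + 18.612*n^2 + 5.1544*n - 0.1032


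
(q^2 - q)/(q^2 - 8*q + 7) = q/(q - 7)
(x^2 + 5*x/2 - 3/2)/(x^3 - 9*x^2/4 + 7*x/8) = 4*(x + 3)/(x*(4*x - 7))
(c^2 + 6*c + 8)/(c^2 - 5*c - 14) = (c + 4)/(c - 7)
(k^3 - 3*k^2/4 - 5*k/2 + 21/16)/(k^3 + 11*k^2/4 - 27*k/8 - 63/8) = (k - 1/2)/(k + 3)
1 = 1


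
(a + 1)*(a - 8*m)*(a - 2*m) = a^3 - 10*a^2*m + a^2 + 16*a*m^2 - 10*a*m + 16*m^2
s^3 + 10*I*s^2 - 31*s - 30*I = (s + 2*I)*(s + 3*I)*(s + 5*I)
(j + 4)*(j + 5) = j^2 + 9*j + 20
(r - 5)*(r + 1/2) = r^2 - 9*r/2 - 5/2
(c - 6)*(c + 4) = c^2 - 2*c - 24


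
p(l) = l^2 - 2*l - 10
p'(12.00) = 22.00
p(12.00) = 110.00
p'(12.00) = 22.00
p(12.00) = 110.00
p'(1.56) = 1.12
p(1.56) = -10.69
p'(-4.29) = -10.58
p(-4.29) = 16.98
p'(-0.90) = -3.80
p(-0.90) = -7.39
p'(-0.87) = -3.74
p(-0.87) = -7.50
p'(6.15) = 10.30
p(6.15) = 15.52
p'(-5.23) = -12.46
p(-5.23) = 27.81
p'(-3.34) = -8.68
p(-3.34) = 7.84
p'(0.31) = -1.38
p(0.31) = -10.52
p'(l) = 2*l - 2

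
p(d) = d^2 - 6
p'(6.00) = 12.00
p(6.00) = 30.00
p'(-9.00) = -18.00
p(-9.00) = 75.00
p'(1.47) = 2.94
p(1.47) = -3.84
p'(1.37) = 2.74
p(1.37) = -4.12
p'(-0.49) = -0.98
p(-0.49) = -5.76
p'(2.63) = 5.26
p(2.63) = 0.92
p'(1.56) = 3.12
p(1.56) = -3.57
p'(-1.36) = -2.72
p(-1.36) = -4.15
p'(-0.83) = -1.66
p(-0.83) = -5.31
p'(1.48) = 2.96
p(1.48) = -3.81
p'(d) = 2*d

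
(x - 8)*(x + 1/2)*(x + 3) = x^3 - 9*x^2/2 - 53*x/2 - 12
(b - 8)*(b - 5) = b^2 - 13*b + 40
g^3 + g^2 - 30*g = g*(g - 5)*(g + 6)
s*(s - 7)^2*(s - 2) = s^4 - 16*s^3 + 77*s^2 - 98*s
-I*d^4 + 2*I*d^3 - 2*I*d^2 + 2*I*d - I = (d - 1)*(d - I)*(d + I)*(-I*d + I)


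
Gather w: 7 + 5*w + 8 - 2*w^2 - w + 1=-2*w^2 + 4*w + 16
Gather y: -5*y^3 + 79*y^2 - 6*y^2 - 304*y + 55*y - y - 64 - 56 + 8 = -5*y^3 + 73*y^2 - 250*y - 112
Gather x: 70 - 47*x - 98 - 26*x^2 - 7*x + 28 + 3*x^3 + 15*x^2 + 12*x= 3*x^3 - 11*x^2 - 42*x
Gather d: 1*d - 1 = d - 1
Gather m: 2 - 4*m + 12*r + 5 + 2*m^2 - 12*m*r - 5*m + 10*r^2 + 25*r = 2*m^2 + m*(-12*r - 9) + 10*r^2 + 37*r + 7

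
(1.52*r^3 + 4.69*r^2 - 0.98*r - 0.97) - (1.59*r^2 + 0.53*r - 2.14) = 1.52*r^3 + 3.1*r^2 - 1.51*r + 1.17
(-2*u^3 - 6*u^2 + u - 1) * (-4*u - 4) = 8*u^4 + 32*u^3 + 20*u^2 + 4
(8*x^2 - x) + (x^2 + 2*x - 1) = 9*x^2 + x - 1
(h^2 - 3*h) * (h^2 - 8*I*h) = h^4 - 3*h^3 - 8*I*h^3 + 24*I*h^2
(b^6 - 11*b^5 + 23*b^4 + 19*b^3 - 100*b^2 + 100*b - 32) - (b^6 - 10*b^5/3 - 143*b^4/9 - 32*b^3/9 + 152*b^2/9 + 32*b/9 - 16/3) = -23*b^5/3 + 350*b^4/9 + 203*b^3/9 - 1052*b^2/9 + 868*b/9 - 80/3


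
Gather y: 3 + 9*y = 9*y + 3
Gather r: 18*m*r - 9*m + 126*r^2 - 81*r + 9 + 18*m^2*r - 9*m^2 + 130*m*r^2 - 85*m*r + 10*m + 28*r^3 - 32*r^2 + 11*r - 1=-9*m^2 + m + 28*r^3 + r^2*(130*m + 94) + r*(18*m^2 - 67*m - 70) + 8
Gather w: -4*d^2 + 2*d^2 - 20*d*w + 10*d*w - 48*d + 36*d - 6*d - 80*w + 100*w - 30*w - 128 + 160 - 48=-2*d^2 - 18*d + w*(-10*d - 10) - 16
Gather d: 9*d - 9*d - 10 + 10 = 0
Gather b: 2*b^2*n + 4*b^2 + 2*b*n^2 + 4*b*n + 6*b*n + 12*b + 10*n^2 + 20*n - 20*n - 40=b^2*(2*n + 4) + b*(2*n^2 + 10*n + 12) + 10*n^2 - 40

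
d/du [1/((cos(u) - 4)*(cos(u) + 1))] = (2*cos(u) - 3)*sin(u)/((cos(u) - 4)^2*(cos(u) + 1)^2)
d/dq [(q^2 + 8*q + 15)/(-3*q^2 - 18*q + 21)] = 2*(q^2 + 22*q + 73)/(3*(q^4 + 12*q^3 + 22*q^2 - 84*q + 49))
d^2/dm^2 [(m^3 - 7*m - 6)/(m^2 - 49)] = 12*(7*m^3 - 3*m^2 + 1029*m - 49)/(m^6 - 147*m^4 + 7203*m^2 - 117649)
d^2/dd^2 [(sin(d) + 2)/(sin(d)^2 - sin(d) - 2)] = (sin(d)^5 + 9*sin(d)^4 + 4*sin(d)^3 + 4*sin(d)^2 - 8)/(sin(d) + cos(d)^2 + 1)^3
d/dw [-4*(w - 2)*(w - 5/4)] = 13 - 8*w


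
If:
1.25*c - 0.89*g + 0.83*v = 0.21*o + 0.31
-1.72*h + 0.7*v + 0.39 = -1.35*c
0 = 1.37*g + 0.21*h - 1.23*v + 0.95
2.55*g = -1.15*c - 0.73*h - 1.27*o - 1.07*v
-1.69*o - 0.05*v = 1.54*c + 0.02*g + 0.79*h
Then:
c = -0.27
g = -0.24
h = 0.24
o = 0.12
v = 0.55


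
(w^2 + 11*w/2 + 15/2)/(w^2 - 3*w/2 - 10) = (w + 3)/(w - 4)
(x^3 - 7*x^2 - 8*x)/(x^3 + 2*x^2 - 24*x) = (x^2 - 7*x - 8)/(x^2 + 2*x - 24)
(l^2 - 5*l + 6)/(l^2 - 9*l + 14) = (l - 3)/(l - 7)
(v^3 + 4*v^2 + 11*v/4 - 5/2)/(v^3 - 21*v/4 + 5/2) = (v + 2)/(v - 2)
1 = 1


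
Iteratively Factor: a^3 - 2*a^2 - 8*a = (a + 2)*(a^2 - 4*a) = (a - 4)*(a + 2)*(a)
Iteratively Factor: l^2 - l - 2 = (l + 1)*(l - 2)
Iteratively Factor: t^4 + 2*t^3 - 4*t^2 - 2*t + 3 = (t - 1)*(t^3 + 3*t^2 - t - 3) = (t - 1)^2*(t^2 + 4*t + 3) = (t - 1)^2*(t + 3)*(t + 1)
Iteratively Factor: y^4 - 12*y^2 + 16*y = (y + 4)*(y^3 - 4*y^2 + 4*y) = y*(y + 4)*(y^2 - 4*y + 4) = y*(y - 2)*(y + 4)*(y - 2)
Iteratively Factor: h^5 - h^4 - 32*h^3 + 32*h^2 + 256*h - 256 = (h - 1)*(h^4 - 32*h^2 + 256) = (h - 4)*(h - 1)*(h^3 + 4*h^2 - 16*h - 64) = (h - 4)^2*(h - 1)*(h^2 + 8*h + 16) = (h - 4)^2*(h - 1)*(h + 4)*(h + 4)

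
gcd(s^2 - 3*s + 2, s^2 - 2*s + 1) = s - 1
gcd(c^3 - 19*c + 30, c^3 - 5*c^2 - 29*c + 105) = c^2 + 2*c - 15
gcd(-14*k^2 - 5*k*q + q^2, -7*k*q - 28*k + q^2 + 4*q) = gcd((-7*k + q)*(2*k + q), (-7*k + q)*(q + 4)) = -7*k + q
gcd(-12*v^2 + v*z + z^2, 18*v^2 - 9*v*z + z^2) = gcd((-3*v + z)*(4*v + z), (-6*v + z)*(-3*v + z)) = -3*v + z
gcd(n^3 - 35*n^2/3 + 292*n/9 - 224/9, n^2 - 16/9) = n - 4/3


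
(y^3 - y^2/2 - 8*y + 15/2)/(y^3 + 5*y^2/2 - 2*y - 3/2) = (2*y - 5)/(2*y + 1)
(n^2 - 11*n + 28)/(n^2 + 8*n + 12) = (n^2 - 11*n + 28)/(n^2 + 8*n + 12)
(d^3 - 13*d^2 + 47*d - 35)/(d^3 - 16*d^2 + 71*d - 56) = (d - 5)/(d - 8)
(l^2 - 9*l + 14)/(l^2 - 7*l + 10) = (l - 7)/(l - 5)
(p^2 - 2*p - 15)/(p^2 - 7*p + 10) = (p + 3)/(p - 2)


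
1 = 1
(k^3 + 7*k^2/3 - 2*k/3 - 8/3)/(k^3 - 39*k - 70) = (3*k^2 + k - 4)/(3*(k^2 - 2*k - 35))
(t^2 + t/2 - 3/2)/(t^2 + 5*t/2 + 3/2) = (t - 1)/(t + 1)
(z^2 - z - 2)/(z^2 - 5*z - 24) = (-z^2 + z + 2)/(-z^2 + 5*z + 24)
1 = 1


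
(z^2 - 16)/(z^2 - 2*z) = (z^2 - 16)/(z*(z - 2))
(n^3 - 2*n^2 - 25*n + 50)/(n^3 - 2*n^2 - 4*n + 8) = (n^2 - 25)/(n^2 - 4)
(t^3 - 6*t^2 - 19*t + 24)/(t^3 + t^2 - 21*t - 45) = (t^2 - 9*t + 8)/(t^2 - 2*t - 15)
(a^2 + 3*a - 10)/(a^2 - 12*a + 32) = (a^2 + 3*a - 10)/(a^2 - 12*a + 32)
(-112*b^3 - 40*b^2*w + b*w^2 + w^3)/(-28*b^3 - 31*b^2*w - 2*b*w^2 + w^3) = (4*b + w)/(b + w)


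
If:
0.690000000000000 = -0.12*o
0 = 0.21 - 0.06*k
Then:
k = 3.50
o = -5.75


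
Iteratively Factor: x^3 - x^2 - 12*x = (x)*(x^2 - x - 12) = x*(x - 4)*(x + 3)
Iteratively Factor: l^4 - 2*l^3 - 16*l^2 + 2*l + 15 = (l - 5)*(l^3 + 3*l^2 - l - 3) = (l - 5)*(l - 1)*(l^2 + 4*l + 3) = (l - 5)*(l - 1)*(l + 3)*(l + 1)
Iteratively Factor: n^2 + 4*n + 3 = (n + 1)*(n + 3)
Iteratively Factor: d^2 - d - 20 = (d - 5)*(d + 4)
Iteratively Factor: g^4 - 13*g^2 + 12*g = (g + 4)*(g^3 - 4*g^2 + 3*g) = (g - 1)*(g + 4)*(g^2 - 3*g) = (g - 3)*(g - 1)*(g + 4)*(g)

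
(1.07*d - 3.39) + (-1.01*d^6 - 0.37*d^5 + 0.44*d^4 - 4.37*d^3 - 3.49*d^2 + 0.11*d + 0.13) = -1.01*d^6 - 0.37*d^5 + 0.44*d^4 - 4.37*d^3 - 3.49*d^2 + 1.18*d - 3.26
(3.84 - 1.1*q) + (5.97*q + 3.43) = 4.87*q + 7.27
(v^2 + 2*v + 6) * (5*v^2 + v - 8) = 5*v^4 + 11*v^3 + 24*v^2 - 10*v - 48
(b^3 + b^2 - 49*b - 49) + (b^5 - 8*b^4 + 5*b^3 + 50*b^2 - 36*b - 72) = b^5 - 8*b^4 + 6*b^3 + 51*b^2 - 85*b - 121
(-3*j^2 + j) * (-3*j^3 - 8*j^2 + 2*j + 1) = 9*j^5 + 21*j^4 - 14*j^3 - j^2 + j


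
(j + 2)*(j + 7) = j^2 + 9*j + 14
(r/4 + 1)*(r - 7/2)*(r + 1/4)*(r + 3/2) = r^4/4 + 9*r^3/16 - 51*r^2/16 - 389*r/64 - 21/16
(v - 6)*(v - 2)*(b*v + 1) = b*v^3 - 8*b*v^2 + 12*b*v + v^2 - 8*v + 12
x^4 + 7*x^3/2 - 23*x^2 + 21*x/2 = x*(x - 3)*(x - 1/2)*(x + 7)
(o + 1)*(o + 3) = o^2 + 4*o + 3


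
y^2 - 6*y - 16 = (y - 8)*(y + 2)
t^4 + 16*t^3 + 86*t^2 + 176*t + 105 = (t + 1)*(t + 3)*(t + 5)*(t + 7)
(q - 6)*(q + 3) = q^2 - 3*q - 18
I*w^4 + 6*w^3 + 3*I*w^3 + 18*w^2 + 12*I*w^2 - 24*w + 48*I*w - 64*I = (w + 4)*(w - 8*I)*(w + 2*I)*(I*w - I)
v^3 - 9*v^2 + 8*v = v*(v - 8)*(v - 1)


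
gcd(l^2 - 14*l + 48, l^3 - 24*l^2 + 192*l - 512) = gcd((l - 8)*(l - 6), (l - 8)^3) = l - 8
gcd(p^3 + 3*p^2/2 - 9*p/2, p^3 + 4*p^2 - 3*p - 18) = p + 3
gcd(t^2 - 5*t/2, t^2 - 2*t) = t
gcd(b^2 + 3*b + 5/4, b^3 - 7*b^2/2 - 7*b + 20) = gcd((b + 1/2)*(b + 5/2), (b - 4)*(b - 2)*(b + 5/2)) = b + 5/2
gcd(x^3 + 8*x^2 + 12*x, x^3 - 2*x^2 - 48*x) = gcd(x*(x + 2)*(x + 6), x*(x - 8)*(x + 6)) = x^2 + 6*x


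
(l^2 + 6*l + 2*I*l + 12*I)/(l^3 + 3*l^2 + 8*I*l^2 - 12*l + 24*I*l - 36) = (l + 6)/(l^2 + l*(3 + 6*I) + 18*I)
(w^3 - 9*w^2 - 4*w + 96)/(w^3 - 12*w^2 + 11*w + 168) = (w - 4)/(w - 7)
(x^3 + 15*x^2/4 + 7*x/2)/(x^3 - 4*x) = (x + 7/4)/(x - 2)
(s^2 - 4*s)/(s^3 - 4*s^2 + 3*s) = (s - 4)/(s^2 - 4*s + 3)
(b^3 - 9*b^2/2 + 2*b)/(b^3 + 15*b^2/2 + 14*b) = (2*b^2 - 9*b + 4)/(2*b^2 + 15*b + 28)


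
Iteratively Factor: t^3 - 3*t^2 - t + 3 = (t - 3)*(t^2 - 1) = (t - 3)*(t + 1)*(t - 1)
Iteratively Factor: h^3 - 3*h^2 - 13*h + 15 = (h - 1)*(h^2 - 2*h - 15) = (h - 5)*(h - 1)*(h + 3)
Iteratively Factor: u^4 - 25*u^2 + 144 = (u - 3)*(u^3 + 3*u^2 - 16*u - 48) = (u - 3)*(u + 4)*(u^2 - u - 12) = (u - 4)*(u - 3)*(u + 4)*(u + 3)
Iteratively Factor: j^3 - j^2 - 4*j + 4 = (j - 2)*(j^2 + j - 2) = (j - 2)*(j - 1)*(j + 2)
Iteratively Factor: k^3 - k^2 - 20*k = (k)*(k^2 - k - 20) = k*(k + 4)*(k - 5)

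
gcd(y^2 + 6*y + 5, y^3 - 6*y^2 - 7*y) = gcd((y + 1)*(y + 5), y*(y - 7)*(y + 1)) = y + 1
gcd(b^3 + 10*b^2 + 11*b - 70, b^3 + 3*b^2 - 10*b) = b^2 + 3*b - 10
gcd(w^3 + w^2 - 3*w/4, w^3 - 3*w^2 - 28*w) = w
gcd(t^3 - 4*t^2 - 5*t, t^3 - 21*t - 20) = t^2 - 4*t - 5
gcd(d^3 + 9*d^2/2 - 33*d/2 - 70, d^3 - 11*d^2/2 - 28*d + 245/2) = d + 5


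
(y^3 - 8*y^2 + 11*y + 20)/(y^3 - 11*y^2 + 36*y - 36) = (y^3 - 8*y^2 + 11*y + 20)/(y^3 - 11*y^2 + 36*y - 36)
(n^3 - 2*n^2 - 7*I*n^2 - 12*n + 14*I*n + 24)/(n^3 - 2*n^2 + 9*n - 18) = (n - 4*I)/(n + 3*I)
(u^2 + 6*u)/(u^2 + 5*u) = (u + 6)/(u + 5)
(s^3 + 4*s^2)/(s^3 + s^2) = (s + 4)/(s + 1)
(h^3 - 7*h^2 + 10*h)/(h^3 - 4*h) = (h - 5)/(h + 2)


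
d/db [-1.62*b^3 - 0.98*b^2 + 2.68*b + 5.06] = -4.86*b^2 - 1.96*b + 2.68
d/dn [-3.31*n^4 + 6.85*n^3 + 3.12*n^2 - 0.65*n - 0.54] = -13.24*n^3 + 20.55*n^2 + 6.24*n - 0.65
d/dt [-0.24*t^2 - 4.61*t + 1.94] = -0.48*t - 4.61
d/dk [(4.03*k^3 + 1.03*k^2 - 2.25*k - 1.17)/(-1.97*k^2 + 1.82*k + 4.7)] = (-7.9391*k^4 + 14.6692*k^3 + 54.2651*k^2 + 5.0722*k - 8.4456)/(3.8809*k^4 - 7.1708*k^3 - 15.2056*k^2 + 17.108*k + 22.09)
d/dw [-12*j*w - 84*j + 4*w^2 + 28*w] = -12*j + 8*w + 28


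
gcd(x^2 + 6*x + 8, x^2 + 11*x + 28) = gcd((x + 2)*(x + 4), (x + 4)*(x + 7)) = x + 4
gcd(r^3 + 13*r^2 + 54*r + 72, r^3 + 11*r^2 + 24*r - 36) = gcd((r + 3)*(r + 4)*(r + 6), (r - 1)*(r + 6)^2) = r + 6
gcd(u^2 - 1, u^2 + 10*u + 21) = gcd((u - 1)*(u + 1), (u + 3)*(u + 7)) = 1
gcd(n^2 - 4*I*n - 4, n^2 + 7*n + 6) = 1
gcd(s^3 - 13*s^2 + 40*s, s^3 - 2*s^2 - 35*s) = s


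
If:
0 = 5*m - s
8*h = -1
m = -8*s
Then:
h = -1/8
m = 0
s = 0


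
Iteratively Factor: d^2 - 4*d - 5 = (d - 5)*(d + 1)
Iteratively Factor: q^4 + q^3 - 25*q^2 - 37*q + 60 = (q + 3)*(q^3 - 2*q^2 - 19*q + 20) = (q - 5)*(q + 3)*(q^2 + 3*q - 4) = (q - 5)*(q + 3)*(q + 4)*(q - 1)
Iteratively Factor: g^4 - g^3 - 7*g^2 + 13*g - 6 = (g + 3)*(g^3 - 4*g^2 + 5*g - 2) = (g - 1)*(g + 3)*(g^2 - 3*g + 2) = (g - 1)^2*(g + 3)*(g - 2)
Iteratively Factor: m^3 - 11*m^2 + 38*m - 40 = (m - 5)*(m^2 - 6*m + 8) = (m - 5)*(m - 4)*(m - 2)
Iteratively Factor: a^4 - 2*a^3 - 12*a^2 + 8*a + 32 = (a + 2)*(a^3 - 4*a^2 - 4*a + 16) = (a - 2)*(a + 2)*(a^2 - 2*a - 8) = (a - 4)*(a - 2)*(a + 2)*(a + 2)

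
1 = 1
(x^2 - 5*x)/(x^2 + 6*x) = (x - 5)/(x + 6)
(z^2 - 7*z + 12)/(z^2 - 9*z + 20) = (z - 3)/(z - 5)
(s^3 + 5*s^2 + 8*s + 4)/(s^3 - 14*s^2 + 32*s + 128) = (s^2 + 3*s + 2)/(s^2 - 16*s + 64)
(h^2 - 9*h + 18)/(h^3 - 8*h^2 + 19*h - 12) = (h - 6)/(h^2 - 5*h + 4)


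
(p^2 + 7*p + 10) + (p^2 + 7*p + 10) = 2*p^2 + 14*p + 20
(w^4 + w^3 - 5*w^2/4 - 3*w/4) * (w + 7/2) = w^5 + 9*w^4/2 + 9*w^3/4 - 41*w^2/8 - 21*w/8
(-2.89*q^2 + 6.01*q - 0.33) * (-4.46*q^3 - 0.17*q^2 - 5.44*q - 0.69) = 12.8894*q^5 - 26.3133*q^4 + 16.1717*q^3 - 30.6442*q^2 - 2.3517*q + 0.2277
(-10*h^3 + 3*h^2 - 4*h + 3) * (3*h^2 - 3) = -30*h^5 + 9*h^4 + 18*h^3 + 12*h - 9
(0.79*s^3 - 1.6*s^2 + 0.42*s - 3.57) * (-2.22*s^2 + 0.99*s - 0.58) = -1.7538*s^5 + 4.3341*s^4 - 2.9746*s^3 + 9.2692*s^2 - 3.7779*s + 2.0706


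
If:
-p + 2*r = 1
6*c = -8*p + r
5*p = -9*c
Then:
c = -1/15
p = 3/25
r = 14/25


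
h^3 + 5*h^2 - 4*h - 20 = (h - 2)*(h + 2)*(h + 5)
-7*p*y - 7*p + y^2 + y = (-7*p + y)*(y + 1)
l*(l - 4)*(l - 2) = l^3 - 6*l^2 + 8*l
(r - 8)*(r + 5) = r^2 - 3*r - 40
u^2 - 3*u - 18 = (u - 6)*(u + 3)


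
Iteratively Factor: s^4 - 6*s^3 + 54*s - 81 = (s - 3)*(s^3 - 3*s^2 - 9*s + 27) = (s - 3)^2*(s^2 - 9) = (s - 3)^2*(s + 3)*(s - 3)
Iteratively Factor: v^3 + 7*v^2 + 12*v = (v + 3)*(v^2 + 4*v) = v*(v + 3)*(v + 4)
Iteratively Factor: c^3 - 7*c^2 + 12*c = (c - 3)*(c^2 - 4*c) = c*(c - 3)*(c - 4)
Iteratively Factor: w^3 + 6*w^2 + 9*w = (w + 3)*(w^2 + 3*w) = w*(w + 3)*(w + 3)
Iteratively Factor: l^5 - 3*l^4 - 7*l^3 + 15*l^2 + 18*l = (l - 3)*(l^4 - 7*l^2 - 6*l) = (l - 3)*(l + 2)*(l^3 - 2*l^2 - 3*l) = (l - 3)*(l + 1)*(l + 2)*(l^2 - 3*l) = l*(l - 3)*(l + 1)*(l + 2)*(l - 3)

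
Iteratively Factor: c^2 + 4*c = (c + 4)*(c)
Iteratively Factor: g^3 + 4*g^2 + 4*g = (g)*(g^2 + 4*g + 4) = g*(g + 2)*(g + 2)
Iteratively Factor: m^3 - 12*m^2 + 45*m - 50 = (m - 5)*(m^2 - 7*m + 10) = (m - 5)^2*(m - 2)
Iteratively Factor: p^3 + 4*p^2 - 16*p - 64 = (p - 4)*(p^2 + 8*p + 16) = (p - 4)*(p + 4)*(p + 4)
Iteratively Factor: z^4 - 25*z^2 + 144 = (z - 3)*(z^3 + 3*z^2 - 16*z - 48) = (z - 4)*(z - 3)*(z^2 + 7*z + 12) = (z - 4)*(z - 3)*(z + 3)*(z + 4)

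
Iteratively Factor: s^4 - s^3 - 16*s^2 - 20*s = (s)*(s^3 - s^2 - 16*s - 20) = s*(s + 2)*(s^2 - 3*s - 10) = s*(s - 5)*(s + 2)*(s + 2)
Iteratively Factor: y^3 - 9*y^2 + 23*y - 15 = (y - 3)*(y^2 - 6*y + 5) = (y - 3)*(y - 1)*(y - 5)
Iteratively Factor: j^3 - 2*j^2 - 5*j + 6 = (j + 2)*(j^2 - 4*j + 3) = (j - 3)*(j + 2)*(j - 1)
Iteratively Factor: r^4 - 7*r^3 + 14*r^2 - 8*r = (r - 2)*(r^3 - 5*r^2 + 4*r) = (r - 4)*(r - 2)*(r^2 - r) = r*(r - 4)*(r - 2)*(r - 1)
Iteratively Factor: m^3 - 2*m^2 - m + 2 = (m - 1)*(m^2 - m - 2) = (m - 1)*(m + 1)*(m - 2)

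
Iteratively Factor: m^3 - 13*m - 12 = (m + 1)*(m^2 - m - 12) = (m + 1)*(m + 3)*(m - 4)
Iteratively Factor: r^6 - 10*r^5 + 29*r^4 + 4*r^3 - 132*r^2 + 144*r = (r - 3)*(r^5 - 7*r^4 + 8*r^3 + 28*r^2 - 48*r) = (r - 4)*(r - 3)*(r^4 - 3*r^3 - 4*r^2 + 12*r) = (r - 4)*(r - 3)*(r - 2)*(r^3 - r^2 - 6*r) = (r - 4)*(r - 3)^2*(r - 2)*(r^2 + 2*r) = r*(r - 4)*(r - 3)^2*(r - 2)*(r + 2)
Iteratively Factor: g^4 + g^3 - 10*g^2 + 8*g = (g + 4)*(g^3 - 3*g^2 + 2*g) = (g - 2)*(g + 4)*(g^2 - g) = g*(g - 2)*(g + 4)*(g - 1)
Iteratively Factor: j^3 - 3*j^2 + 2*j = (j - 1)*(j^2 - 2*j) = (j - 2)*(j - 1)*(j)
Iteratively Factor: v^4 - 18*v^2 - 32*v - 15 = (v + 1)*(v^3 - v^2 - 17*v - 15) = (v + 1)*(v + 3)*(v^2 - 4*v - 5) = (v - 5)*(v + 1)*(v + 3)*(v + 1)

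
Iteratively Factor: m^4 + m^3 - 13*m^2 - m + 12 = (m + 4)*(m^3 - 3*m^2 - m + 3) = (m + 1)*(m + 4)*(m^2 - 4*m + 3) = (m - 1)*(m + 1)*(m + 4)*(m - 3)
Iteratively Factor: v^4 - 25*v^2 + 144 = (v - 4)*(v^3 + 4*v^2 - 9*v - 36) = (v - 4)*(v + 3)*(v^2 + v - 12) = (v - 4)*(v - 3)*(v + 3)*(v + 4)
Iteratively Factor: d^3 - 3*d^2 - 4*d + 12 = (d - 2)*(d^2 - d - 6) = (d - 3)*(d - 2)*(d + 2)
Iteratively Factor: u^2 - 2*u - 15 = (u + 3)*(u - 5)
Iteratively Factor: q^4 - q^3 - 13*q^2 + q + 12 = (q + 3)*(q^3 - 4*q^2 - q + 4) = (q - 1)*(q + 3)*(q^2 - 3*q - 4) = (q - 4)*(q - 1)*(q + 3)*(q + 1)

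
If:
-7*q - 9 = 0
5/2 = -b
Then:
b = -5/2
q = -9/7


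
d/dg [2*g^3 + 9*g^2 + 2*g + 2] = 6*g^2 + 18*g + 2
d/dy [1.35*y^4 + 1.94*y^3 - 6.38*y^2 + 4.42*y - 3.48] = 5.4*y^3 + 5.82*y^2 - 12.76*y + 4.42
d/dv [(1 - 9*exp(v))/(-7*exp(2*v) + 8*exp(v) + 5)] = (-63*exp(2*v) + 14*exp(v) - 53)*exp(v)/(49*exp(4*v) - 112*exp(3*v) - 6*exp(2*v) + 80*exp(v) + 25)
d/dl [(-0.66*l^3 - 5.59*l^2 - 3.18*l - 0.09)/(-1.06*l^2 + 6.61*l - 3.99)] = (0.6996*l^4 - 8.7252*l^3 - 32.4205*l^2 + 44.4174*l + 13.2831)/(1.1236*l^4 - 14.0132*l^3 + 52.1509*l^2 - 52.7478*l + 15.9201)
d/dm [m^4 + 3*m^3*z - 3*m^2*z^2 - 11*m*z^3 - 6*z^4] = 4*m^3 + 9*m^2*z - 6*m*z^2 - 11*z^3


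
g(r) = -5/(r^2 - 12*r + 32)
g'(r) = -5*(12 - 2*r)/(r^2 - 12*r + 32)^2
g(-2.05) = -0.08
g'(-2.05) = -0.02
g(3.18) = -1.27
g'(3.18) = -1.81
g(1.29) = -0.27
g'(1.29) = -0.14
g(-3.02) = -0.06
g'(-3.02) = -0.02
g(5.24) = 1.46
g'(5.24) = -0.65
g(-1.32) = -0.10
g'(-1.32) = -0.03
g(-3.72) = -0.06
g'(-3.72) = -0.01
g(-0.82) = -0.12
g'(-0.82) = -0.04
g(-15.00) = -0.01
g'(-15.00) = 0.00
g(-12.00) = -0.02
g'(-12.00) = 0.00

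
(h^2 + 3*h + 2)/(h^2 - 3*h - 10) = (h + 1)/(h - 5)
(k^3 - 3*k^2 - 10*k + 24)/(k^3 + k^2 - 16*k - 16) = (k^2 + k - 6)/(k^2 + 5*k + 4)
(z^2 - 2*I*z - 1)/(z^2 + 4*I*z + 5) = (z - I)/(z + 5*I)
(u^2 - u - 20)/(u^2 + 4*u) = (u - 5)/u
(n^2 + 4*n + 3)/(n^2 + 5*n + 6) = (n + 1)/(n + 2)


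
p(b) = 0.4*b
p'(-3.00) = 0.40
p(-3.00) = -1.20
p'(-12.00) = 0.40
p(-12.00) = -4.80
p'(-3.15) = 0.40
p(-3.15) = -1.26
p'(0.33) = 0.40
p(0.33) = 0.13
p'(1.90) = 0.40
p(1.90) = 0.76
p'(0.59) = 0.40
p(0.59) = 0.24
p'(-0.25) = 0.40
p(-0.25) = -0.10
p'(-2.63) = 0.40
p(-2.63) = -1.05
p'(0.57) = 0.40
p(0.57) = 0.23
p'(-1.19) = 0.40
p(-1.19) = -0.48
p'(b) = 0.400000000000000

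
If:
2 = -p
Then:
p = -2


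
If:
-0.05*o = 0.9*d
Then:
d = -0.0555555555555556*o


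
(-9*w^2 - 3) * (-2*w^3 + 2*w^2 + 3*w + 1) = 18*w^5 - 18*w^4 - 21*w^3 - 15*w^2 - 9*w - 3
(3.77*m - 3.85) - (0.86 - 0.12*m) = 3.89*m - 4.71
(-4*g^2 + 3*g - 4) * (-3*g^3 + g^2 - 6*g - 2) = 12*g^5 - 13*g^4 + 39*g^3 - 14*g^2 + 18*g + 8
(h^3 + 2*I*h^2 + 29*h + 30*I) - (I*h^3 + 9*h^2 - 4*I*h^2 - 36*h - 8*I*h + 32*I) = h^3 - I*h^3 - 9*h^2 + 6*I*h^2 + 65*h + 8*I*h - 2*I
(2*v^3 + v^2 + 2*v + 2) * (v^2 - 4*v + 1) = 2*v^5 - 7*v^4 - 5*v^2 - 6*v + 2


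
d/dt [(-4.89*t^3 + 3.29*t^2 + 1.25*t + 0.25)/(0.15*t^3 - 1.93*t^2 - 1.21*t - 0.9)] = (8.9442*t^4 + 11.4588*t^3 + 11.5221*t^2 - 4.957*t - 0.8225)/(0.0225*t^6 - 0.579*t^5 + 3.3619*t^4 + 4.4006*t^3 + 4.9381*t^2 + 2.178*t + 0.81)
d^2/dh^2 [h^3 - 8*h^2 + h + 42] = 6*h - 16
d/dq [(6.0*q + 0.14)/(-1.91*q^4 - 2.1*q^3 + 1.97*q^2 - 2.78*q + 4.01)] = (34.38*q^4 + 26.2696*q^3 - 10.938*q^2 - 0.551600000000001*q + 24.4492)/(3.6481*q^8 + 8.022*q^7 - 3.1154*q^6 + 2.3456*q^5 + 0.238700000000001*q^4 - 27.7952*q^3 + 23.5278*q^2 - 22.2956*q + 16.0801)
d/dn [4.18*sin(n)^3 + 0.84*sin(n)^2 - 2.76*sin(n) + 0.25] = (12.54*sin(n)^2 + 1.68*sin(n) - 2.76)*cos(n)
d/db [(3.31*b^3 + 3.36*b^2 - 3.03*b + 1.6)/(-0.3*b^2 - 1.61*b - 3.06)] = (-0.993*b^4 - 10.6582*b^3 - 36.7044*b^2 - 19.6032*b + 11.8478)/(0.09*b^4 + 0.966*b^3 + 4.4281*b^2 + 9.8532*b + 9.3636)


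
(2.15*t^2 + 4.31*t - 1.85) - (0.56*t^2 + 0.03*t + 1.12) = 1.59*t^2 + 4.28*t - 2.97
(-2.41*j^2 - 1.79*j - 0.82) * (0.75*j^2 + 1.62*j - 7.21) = -1.8075*j^4 - 5.2467*j^3 + 13.8613*j^2 + 11.5775*j + 5.9122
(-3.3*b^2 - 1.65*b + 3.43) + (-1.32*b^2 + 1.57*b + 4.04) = -4.62*b^2 - 0.0799999999999998*b + 7.47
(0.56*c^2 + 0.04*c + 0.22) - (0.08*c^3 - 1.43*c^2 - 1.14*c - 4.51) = -0.08*c^3 + 1.99*c^2 + 1.18*c + 4.73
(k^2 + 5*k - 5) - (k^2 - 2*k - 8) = 7*k + 3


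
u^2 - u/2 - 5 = (u - 5/2)*(u + 2)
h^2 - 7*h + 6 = (h - 6)*(h - 1)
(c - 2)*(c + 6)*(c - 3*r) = c^3 - 3*c^2*r + 4*c^2 - 12*c*r - 12*c + 36*r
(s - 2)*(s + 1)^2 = s^3 - 3*s - 2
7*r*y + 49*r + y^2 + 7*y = (7*r + y)*(y + 7)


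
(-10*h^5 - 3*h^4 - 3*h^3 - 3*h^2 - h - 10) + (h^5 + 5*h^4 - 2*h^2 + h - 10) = -9*h^5 + 2*h^4 - 3*h^3 - 5*h^2 - 20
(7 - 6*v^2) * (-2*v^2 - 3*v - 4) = 12*v^4 + 18*v^3 + 10*v^2 - 21*v - 28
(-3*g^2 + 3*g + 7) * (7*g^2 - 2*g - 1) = -21*g^4 + 27*g^3 + 46*g^2 - 17*g - 7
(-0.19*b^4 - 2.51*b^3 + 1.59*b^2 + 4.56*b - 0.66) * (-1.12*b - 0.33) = 0.2128*b^5 + 2.8739*b^4 - 0.9525*b^3 - 5.6319*b^2 - 0.7656*b + 0.2178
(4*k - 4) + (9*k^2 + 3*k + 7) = 9*k^2 + 7*k + 3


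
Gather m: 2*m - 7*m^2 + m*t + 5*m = -7*m^2 + m*(t + 7)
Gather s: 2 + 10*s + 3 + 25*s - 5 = 35*s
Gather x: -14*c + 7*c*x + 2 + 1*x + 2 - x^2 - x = 7*c*x - 14*c - x^2 + 4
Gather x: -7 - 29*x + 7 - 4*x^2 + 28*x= -4*x^2 - x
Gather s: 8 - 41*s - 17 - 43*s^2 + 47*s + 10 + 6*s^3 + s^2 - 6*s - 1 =6*s^3 - 42*s^2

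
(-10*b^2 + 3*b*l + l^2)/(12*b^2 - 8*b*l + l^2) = (-5*b - l)/(6*b - l)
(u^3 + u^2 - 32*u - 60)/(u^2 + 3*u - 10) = (u^2 - 4*u - 12)/(u - 2)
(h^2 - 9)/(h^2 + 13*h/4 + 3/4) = 4*(h - 3)/(4*h + 1)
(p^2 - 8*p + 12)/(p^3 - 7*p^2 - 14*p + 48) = (p - 6)/(p^2 - 5*p - 24)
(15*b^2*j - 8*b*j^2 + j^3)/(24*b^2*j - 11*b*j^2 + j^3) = (5*b - j)/(8*b - j)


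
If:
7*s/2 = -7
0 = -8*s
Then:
No Solution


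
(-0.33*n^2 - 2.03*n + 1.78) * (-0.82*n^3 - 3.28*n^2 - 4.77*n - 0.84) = 0.2706*n^5 + 2.747*n^4 + 6.7729*n^3 + 4.1219*n^2 - 6.7854*n - 1.4952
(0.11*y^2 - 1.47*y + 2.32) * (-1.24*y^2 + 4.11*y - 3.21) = -0.1364*y^4 + 2.2749*y^3 - 9.2716*y^2 + 14.2539*y - 7.4472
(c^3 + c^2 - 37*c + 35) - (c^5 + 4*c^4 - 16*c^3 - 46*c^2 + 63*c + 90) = -c^5 - 4*c^4 + 17*c^3 + 47*c^2 - 100*c - 55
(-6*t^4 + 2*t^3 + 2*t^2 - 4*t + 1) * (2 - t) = 6*t^5 - 14*t^4 + 2*t^3 + 8*t^2 - 9*t + 2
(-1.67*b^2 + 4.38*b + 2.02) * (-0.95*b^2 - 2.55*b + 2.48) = 1.5865*b^4 + 0.0975000000000001*b^3 - 17.2296*b^2 + 5.7114*b + 5.0096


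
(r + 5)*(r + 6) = r^2 + 11*r + 30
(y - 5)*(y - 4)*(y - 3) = y^3 - 12*y^2 + 47*y - 60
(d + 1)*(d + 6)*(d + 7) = d^3 + 14*d^2 + 55*d + 42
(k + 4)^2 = k^2 + 8*k + 16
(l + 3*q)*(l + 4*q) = l^2 + 7*l*q + 12*q^2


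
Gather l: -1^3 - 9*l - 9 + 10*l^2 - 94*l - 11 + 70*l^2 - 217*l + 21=80*l^2 - 320*l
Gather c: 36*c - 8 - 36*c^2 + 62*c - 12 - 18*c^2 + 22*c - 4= -54*c^2 + 120*c - 24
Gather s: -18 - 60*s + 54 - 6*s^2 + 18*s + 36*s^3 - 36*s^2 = 36*s^3 - 42*s^2 - 42*s + 36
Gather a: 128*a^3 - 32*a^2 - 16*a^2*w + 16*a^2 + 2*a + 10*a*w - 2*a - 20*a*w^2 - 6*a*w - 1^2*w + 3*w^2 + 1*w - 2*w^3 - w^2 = 128*a^3 + a^2*(-16*w - 16) + a*(-20*w^2 + 4*w) - 2*w^3 + 2*w^2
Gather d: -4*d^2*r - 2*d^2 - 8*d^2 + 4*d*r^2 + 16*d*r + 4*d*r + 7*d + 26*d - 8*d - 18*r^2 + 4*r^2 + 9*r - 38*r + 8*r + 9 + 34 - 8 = d^2*(-4*r - 10) + d*(4*r^2 + 20*r + 25) - 14*r^2 - 21*r + 35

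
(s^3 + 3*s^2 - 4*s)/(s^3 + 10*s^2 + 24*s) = (s - 1)/(s + 6)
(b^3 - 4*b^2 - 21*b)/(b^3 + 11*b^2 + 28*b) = (b^2 - 4*b - 21)/(b^2 + 11*b + 28)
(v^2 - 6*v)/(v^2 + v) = (v - 6)/(v + 1)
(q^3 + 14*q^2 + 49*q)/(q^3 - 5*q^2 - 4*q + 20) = q*(q^2 + 14*q + 49)/(q^3 - 5*q^2 - 4*q + 20)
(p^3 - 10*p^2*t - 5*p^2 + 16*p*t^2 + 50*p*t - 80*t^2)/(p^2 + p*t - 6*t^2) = (p^2 - 8*p*t - 5*p + 40*t)/(p + 3*t)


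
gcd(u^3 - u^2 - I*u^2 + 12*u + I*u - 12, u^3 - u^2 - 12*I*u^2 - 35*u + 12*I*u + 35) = u - 1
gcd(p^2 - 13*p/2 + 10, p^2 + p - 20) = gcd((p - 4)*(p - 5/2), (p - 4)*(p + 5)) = p - 4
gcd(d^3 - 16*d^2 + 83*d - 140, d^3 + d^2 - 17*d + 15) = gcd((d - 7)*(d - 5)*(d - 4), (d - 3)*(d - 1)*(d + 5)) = 1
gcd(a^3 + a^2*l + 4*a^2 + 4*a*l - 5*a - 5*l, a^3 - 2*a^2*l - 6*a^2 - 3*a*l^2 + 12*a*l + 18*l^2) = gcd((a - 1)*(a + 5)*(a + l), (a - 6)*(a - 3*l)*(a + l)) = a + l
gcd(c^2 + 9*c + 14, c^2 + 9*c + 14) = c^2 + 9*c + 14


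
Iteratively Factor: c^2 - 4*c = (c)*(c - 4)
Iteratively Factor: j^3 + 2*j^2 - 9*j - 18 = (j + 3)*(j^2 - j - 6) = (j + 2)*(j + 3)*(j - 3)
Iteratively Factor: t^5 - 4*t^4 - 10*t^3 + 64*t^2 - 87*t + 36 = (t - 1)*(t^4 - 3*t^3 - 13*t^2 + 51*t - 36) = (t - 1)^2*(t^3 - 2*t^2 - 15*t + 36) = (t - 3)*(t - 1)^2*(t^2 + t - 12) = (t - 3)^2*(t - 1)^2*(t + 4)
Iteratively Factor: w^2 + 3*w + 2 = (w + 1)*(w + 2)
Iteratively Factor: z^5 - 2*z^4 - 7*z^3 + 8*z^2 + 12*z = (z - 3)*(z^4 + z^3 - 4*z^2 - 4*z) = (z - 3)*(z + 2)*(z^3 - z^2 - 2*z) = (z - 3)*(z - 2)*(z + 2)*(z^2 + z) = z*(z - 3)*(z - 2)*(z + 2)*(z + 1)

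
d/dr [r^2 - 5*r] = 2*r - 5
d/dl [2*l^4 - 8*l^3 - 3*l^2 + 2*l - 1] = 8*l^3 - 24*l^2 - 6*l + 2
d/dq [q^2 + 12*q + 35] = 2*q + 12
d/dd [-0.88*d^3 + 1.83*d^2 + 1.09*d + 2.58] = -2.64*d^2 + 3.66*d + 1.09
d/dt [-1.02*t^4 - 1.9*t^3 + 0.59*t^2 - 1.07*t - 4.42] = -4.08*t^3 - 5.7*t^2 + 1.18*t - 1.07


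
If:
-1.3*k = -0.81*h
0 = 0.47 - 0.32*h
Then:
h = 1.47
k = 0.92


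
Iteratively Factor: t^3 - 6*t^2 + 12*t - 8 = (t - 2)*(t^2 - 4*t + 4) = (t - 2)^2*(t - 2)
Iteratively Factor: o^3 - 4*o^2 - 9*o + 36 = (o + 3)*(o^2 - 7*o + 12) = (o - 4)*(o + 3)*(o - 3)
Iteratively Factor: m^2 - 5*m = (m)*(m - 5)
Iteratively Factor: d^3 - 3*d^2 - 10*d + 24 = (d + 3)*(d^2 - 6*d + 8) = (d - 4)*(d + 3)*(d - 2)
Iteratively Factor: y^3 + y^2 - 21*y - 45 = (y - 5)*(y^2 + 6*y + 9) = (y - 5)*(y + 3)*(y + 3)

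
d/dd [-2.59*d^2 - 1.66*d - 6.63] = -5.18*d - 1.66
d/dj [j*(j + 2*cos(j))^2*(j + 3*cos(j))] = (j + 2*cos(j))*(-7*j^2*sin(j) + 4*j^2 - 9*j*sin(2*j) + 13*j*cos(j) + 3*cos(2*j) + 3)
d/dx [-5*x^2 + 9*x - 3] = 9 - 10*x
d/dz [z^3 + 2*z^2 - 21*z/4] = 3*z^2 + 4*z - 21/4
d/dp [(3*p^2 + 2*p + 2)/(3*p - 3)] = (p^2 - 2*p - 4/3)/(p^2 - 2*p + 1)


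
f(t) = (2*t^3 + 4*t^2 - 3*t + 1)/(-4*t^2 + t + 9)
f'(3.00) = 0.15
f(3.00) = -3.42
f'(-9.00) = -0.50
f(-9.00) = 3.41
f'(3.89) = -0.27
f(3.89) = -3.52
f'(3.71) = -0.23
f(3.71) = -3.47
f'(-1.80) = -3.93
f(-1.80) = -1.34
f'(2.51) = 1.11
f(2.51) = -3.67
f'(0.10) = -0.24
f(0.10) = 0.08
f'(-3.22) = -0.63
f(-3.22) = 0.41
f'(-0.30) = -0.69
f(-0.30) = 0.26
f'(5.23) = -0.42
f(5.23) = -4.00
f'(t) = (8*t - 1)*(2*t^3 + 4*t^2 - 3*t + 1)/(-4*t^2 + t + 9)^2 + (6*t^2 + 8*t - 3)/(-4*t^2 + t + 9)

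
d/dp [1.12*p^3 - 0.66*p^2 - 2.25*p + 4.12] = 3.36*p^2 - 1.32*p - 2.25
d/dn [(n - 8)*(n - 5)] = 2*n - 13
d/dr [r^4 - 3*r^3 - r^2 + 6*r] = 4*r^3 - 9*r^2 - 2*r + 6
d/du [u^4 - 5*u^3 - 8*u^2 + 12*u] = 4*u^3 - 15*u^2 - 16*u + 12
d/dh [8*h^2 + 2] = 16*h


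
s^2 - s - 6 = (s - 3)*(s + 2)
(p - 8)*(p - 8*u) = p^2 - 8*p*u - 8*p + 64*u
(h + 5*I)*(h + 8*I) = h^2 + 13*I*h - 40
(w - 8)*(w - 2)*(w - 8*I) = w^3 - 10*w^2 - 8*I*w^2 + 16*w + 80*I*w - 128*I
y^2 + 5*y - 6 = (y - 1)*(y + 6)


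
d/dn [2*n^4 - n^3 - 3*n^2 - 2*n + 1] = 8*n^3 - 3*n^2 - 6*n - 2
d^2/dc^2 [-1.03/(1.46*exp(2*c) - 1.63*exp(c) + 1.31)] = (-1.03*(2.92*exp(c) - 1.63)*(5.84*exp(c) - 3.26)*exp(c) + (6.0152*exp(c) - 1.6789)*(1.46*exp(2*c) - 1.63*exp(c) + 1.31))*exp(c)/(1.46*exp(2*c) - 1.63*exp(c) + 1.31)^3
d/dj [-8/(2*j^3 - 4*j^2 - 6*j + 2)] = 4*(3*j^2 - 4*j - 3)/(j^3 - 2*j^2 - 3*j + 1)^2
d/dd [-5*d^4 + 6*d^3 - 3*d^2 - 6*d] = -20*d^3 + 18*d^2 - 6*d - 6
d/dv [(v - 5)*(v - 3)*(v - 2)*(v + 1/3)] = 4*v^3 - 29*v^2 + 166*v/3 - 59/3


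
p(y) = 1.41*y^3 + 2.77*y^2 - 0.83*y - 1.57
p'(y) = 4.23*y^2 + 5.54*y - 0.83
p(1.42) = 6.87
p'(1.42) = 15.57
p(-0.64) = -0.27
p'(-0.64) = -2.64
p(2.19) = 24.71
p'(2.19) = 31.59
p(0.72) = -0.21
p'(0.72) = 5.35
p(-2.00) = -0.11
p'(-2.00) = 5.01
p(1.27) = 4.73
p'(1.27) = 13.03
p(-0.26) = -1.19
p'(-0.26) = -1.98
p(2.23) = 25.99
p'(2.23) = 32.56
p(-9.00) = -797.62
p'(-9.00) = 291.94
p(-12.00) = -2029.21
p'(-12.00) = 541.81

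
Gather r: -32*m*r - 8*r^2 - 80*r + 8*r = -8*r^2 + r*(-32*m - 72)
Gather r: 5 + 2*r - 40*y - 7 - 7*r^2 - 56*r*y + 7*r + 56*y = -7*r^2 + r*(9 - 56*y) + 16*y - 2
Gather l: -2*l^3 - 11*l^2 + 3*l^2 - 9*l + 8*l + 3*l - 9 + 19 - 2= -2*l^3 - 8*l^2 + 2*l + 8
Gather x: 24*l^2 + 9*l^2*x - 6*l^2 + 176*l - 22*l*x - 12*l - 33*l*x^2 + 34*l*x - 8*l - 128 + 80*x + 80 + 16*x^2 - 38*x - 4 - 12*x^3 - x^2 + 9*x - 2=18*l^2 + 156*l - 12*x^3 + x^2*(15 - 33*l) + x*(9*l^2 + 12*l + 51) - 54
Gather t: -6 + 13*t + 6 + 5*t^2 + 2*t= 5*t^2 + 15*t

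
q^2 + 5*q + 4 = (q + 1)*(q + 4)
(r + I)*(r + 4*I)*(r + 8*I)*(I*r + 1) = I*r^4 - 12*r^3 - 31*I*r^2 - 12*r - 32*I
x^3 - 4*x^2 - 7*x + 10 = (x - 5)*(x - 1)*(x + 2)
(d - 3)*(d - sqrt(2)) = d^2 - 3*d - sqrt(2)*d + 3*sqrt(2)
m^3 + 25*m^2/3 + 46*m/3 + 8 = (m + 1)*(m + 4/3)*(m + 6)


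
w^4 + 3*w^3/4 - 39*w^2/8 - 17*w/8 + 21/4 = (w - 7/4)*(w - 1)*(w + 3/2)*(w + 2)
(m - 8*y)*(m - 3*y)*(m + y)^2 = m^4 - 9*m^3*y + 3*m^2*y^2 + 37*m*y^3 + 24*y^4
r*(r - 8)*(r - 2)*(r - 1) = r^4 - 11*r^3 + 26*r^2 - 16*r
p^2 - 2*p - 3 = (p - 3)*(p + 1)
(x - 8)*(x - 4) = x^2 - 12*x + 32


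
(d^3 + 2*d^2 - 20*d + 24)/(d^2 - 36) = (d^2 - 4*d + 4)/(d - 6)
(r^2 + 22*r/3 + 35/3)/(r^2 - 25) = (r + 7/3)/(r - 5)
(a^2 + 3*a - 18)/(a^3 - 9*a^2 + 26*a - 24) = (a + 6)/(a^2 - 6*a + 8)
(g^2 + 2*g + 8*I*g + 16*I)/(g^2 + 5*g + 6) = (g + 8*I)/(g + 3)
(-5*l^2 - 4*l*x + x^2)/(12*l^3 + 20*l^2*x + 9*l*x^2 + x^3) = (-5*l + x)/(12*l^2 + 8*l*x + x^2)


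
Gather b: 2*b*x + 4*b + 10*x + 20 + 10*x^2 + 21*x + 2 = b*(2*x + 4) + 10*x^2 + 31*x + 22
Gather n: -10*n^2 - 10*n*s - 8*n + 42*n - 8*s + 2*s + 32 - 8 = -10*n^2 + n*(34 - 10*s) - 6*s + 24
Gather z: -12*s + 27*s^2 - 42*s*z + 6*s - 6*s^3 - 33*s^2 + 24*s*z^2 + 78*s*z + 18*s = -6*s^3 - 6*s^2 + 24*s*z^2 + 36*s*z + 12*s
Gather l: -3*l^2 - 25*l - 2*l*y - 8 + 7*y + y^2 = -3*l^2 + l*(-2*y - 25) + y^2 + 7*y - 8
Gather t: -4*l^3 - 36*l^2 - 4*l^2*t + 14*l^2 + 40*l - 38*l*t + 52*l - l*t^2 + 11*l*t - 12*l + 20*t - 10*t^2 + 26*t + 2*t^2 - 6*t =-4*l^3 - 22*l^2 + 80*l + t^2*(-l - 8) + t*(-4*l^2 - 27*l + 40)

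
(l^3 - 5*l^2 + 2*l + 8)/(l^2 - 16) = (l^2 - l - 2)/(l + 4)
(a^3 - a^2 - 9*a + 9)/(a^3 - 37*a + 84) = (a^2 + 2*a - 3)/(a^2 + 3*a - 28)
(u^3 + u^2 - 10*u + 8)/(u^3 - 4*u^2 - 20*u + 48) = (u - 1)/(u - 6)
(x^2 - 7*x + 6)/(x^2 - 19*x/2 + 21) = 2*(x - 1)/(2*x - 7)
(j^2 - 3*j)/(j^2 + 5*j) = (j - 3)/(j + 5)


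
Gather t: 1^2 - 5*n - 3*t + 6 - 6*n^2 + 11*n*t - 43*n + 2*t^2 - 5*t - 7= -6*n^2 - 48*n + 2*t^2 + t*(11*n - 8)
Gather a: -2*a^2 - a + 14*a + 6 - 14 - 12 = -2*a^2 + 13*a - 20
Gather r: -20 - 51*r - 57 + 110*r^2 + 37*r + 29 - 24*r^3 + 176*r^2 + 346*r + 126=-24*r^3 + 286*r^2 + 332*r + 78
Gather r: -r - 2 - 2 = -r - 4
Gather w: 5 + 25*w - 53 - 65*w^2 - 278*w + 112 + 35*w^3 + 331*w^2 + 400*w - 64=35*w^3 + 266*w^2 + 147*w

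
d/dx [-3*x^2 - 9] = -6*x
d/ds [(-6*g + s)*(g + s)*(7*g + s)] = -41*g^2 + 4*g*s + 3*s^2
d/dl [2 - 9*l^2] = -18*l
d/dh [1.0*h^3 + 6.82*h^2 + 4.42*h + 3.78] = 3.0*h^2 + 13.64*h + 4.42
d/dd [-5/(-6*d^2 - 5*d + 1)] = 5*(-12*d - 5)/(6*d^2 + 5*d - 1)^2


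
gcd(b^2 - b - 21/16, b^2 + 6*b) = 1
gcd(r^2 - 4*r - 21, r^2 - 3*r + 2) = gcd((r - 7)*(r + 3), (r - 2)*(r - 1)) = 1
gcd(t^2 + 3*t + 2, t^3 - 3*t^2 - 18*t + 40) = 1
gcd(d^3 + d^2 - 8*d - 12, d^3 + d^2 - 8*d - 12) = d^3 + d^2 - 8*d - 12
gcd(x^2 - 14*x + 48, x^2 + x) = 1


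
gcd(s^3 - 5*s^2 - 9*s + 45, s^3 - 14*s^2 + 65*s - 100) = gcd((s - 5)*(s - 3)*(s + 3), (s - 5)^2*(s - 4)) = s - 5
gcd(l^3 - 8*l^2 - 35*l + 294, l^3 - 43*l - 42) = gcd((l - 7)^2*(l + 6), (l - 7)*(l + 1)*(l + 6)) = l^2 - l - 42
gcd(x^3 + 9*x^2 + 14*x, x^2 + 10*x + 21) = x + 7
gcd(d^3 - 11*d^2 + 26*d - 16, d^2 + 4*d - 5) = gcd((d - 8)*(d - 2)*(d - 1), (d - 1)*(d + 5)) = d - 1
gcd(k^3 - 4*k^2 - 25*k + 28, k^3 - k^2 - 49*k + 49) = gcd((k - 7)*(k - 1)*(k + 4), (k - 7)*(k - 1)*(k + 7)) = k^2 - 8*k + 7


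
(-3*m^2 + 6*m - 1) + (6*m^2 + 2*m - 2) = 3*m^2 + 8*m - 3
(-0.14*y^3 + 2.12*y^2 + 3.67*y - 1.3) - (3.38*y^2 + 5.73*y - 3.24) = -0.14*y^3 - 1.26*y^2 - 2.06*y + 1.94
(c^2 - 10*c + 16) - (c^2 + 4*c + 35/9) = 109/9 - 14*c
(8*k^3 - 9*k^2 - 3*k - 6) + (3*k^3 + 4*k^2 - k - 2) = 11*k^3 - 5*k^2 - 4*k - 8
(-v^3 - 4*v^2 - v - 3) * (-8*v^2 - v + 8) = 8*v^5 + 33*v^4 + 4*v^3 - 7*v^2 - 5*v - 24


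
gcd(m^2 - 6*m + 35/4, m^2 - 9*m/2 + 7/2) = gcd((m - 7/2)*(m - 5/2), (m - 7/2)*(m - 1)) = m - 7/2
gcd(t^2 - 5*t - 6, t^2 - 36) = t - 6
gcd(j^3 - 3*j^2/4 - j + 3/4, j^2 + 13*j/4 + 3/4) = 1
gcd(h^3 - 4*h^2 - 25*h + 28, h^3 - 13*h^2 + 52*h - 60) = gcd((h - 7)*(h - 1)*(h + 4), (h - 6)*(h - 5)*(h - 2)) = 1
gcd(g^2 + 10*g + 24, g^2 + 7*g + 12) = g + 4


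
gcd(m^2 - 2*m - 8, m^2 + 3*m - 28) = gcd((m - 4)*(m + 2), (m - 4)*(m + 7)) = m - 4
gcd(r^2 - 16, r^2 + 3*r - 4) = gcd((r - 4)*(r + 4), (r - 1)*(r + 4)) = r + 4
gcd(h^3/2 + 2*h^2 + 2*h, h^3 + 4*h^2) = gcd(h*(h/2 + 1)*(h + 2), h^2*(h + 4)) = h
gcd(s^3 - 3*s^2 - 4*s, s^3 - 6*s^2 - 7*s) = s^2 + s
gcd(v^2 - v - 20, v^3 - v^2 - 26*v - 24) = v + 4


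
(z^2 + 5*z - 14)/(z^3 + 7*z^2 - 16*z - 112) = (z - 2)/(z^2 - 16)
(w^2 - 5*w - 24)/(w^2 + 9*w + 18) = (w - 8)/(w + 6)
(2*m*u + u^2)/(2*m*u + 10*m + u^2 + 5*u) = u/(u + 5)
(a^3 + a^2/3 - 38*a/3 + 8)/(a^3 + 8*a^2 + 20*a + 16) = (a^2 - 11*a/3 + 2)/(a^2 + 4*a + 4)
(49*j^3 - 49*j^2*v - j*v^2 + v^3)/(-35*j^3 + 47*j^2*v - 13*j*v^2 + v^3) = (7*j + v)/(-5*j + v)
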